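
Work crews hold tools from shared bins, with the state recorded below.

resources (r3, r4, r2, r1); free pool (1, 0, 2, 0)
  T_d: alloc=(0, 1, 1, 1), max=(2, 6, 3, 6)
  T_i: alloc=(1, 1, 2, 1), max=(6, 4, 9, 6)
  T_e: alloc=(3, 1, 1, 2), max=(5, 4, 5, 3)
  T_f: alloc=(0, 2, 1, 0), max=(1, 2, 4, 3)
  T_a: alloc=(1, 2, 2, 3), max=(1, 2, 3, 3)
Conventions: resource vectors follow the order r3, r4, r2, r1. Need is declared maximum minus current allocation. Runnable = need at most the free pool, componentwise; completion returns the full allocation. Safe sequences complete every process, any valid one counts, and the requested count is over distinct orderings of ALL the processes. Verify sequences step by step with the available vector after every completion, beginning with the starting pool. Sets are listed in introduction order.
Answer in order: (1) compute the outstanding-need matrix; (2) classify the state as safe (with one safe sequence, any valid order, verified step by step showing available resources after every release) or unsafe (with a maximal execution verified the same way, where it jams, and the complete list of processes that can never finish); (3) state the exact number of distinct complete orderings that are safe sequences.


(1) Outstanding need per process (order r3, r4, r2, r1):
  T_d: (2, 5, 2, 5)
  T_i: (5, 3, 7, 5)
  T_e: (2, 3, 4, 1)
  T_f: (1, 0, 3, 3)
  T_a: (0, 0, 1, 0)
(2) SAFE — a valid safe sequence is T_a, T_f, T_e, T_d, T_i.
Key observation: the first exact fit in this order is T_f — it needs (1, 0, 3, 3) with (2, 2, 4, 3) free, meeting a requested resource to the last unit.
Walking it through:
  pool = (1, 0, 2, 0)
  T_a: need (0, 0, 1, 0) fits (1, 0, 2, 0); releases (1, 2, 2, 3), pool now (2, 2, 4, 3)
  T_f: need (1, 0, 3, 3) fits (2, 2, 4, 3); releases (0, 2, 1, 0), pool now (2, 4, 5, 3)
  T_e: need (2, 3, 4, 1) fits (2, 4, 5, 3); releases (3, 1, 1, 2), pool now (5, 5, 6, 5)
  T_d: need (2, 5, 2, 5) fits (5, 5, 6, 5); releases (0, 1, 1, 1), pool now (5, 6, 7, 6)
  T_i: need (5, 3, 7, 5) fits (5, 6, 7, 6); releases (1, 1, 2, 1), pool now (6, 7, 9, 7)
(3) The exact count: 1 of the possible complete orderings is a safe sequence.


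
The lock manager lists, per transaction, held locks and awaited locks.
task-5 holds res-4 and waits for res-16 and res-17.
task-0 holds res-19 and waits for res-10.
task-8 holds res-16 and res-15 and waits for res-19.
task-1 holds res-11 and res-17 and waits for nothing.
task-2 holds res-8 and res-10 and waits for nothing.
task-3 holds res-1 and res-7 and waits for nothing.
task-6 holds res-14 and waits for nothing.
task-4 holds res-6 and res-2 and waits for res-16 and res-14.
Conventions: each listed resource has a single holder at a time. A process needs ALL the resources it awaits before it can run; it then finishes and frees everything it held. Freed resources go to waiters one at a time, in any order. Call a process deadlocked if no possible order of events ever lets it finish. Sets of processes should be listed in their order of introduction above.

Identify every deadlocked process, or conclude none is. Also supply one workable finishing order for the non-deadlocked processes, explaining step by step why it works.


Nothing here is deadlocked.
Key observation: all waits point, directly or indirectly, at processes that can finish, so nothing is permanently blocked.
The rest can finish in the order task-2, task-6, task-0, task-1, task-8, task-5, task-4, task-3.
Walking it through:
  run task-2 (it waits on nothing); releases res-8 and res-10
  run task-6 (it waits on nothing); releases res-14
  task-0: everything it awaited (res-10) is free; runs, freeing res-19
  run task-1 (it waits on nothing); releases res-11 and res-17
  task-8: everything it awaited (res-19) is free; runs, freeing res-16 and res-15
  task-5: everything it awaited (res-16 and res-17) is free; runs, freeing res-4
  task-4: everything it awaited (res-16 and res-14) is free; runs, freeing res-6 and res-2
  run task-3 (it waits on nothing); releases res-1 and res-7


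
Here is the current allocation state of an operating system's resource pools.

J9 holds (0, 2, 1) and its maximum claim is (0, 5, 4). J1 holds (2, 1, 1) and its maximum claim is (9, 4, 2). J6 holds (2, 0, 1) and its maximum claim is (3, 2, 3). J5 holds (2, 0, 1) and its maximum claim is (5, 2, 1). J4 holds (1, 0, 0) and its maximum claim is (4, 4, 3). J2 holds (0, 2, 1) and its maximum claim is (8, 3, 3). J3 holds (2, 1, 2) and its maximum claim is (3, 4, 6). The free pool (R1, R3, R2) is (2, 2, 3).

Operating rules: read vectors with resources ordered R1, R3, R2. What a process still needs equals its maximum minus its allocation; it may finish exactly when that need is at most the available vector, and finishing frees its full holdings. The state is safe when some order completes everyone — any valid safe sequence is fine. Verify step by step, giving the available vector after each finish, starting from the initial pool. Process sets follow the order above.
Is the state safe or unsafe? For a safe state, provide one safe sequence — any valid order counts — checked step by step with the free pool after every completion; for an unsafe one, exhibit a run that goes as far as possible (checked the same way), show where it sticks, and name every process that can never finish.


UNSAFE.
Key observation: after J6, J5 the pool peaks at (6, 2, 5), and each blocked process is short somewhere: J9 on R3; J1 on R1, R3; J4 on R3; J2 on R1; J3 on R3.
Going as far as possible: J6, J5; after that, nothing fits. Step-by-step check:
  pool = (2, 2, 3)
  run J6 (needs (1, 2, 2), free (2, 2, 3)); after release of (2, 0, 1) the pool is (4, 2, 4)
  run J5 (needs (3, 2, 0), free (4, 2, 4)); after release of (2, 0, 1) the pool is (6, 2, 5)
  J9 still needs (0, 3, 3) but only (6, 2, 5) is free — short on R3
  J1 still needs (7, 3, 1) but only (6, 2, 5) is free — short on R1 and R3
  J4 still needs (3, 4, 3) but only (6, 2, 5) is free — short on R3
  J2 still needs (8, 1, 2) but only (6, 2, 5) is free — short on R1
  J3 still needs (1, 3, 4) but only (6, 2, 5) is free — short on R3
Permanently blocked: J9, J1, J4, J2 and J3.


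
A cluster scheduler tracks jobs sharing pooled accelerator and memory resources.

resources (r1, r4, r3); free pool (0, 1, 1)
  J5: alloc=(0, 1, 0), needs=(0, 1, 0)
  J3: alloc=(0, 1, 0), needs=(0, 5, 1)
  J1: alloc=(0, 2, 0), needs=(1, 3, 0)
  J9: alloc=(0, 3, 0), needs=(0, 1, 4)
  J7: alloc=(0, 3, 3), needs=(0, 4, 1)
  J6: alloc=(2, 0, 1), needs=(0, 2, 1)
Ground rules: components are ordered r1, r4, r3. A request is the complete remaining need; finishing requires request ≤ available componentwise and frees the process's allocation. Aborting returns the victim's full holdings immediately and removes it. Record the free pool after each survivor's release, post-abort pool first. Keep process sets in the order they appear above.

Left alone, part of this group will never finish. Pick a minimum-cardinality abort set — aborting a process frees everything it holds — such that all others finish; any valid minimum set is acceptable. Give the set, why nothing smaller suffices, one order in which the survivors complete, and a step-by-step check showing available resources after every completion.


The answer: abort J9.
Key observation: the returned (0, 3, 0) from J9 is what brings J3 — unrunnable before, under any order — into play at step 2.
Minimality: the empty abort set fails — the state is deadlocked as it stands.
One survivor order: J5, J3, J6, J7, J1. Walking it through (post-abort pool first):
  pool = (0, 4, 1)
  J5 needs (0, 1, 0) <= (0, 4, 1) -> finishes; pool += (0, 1, 0) = (0, 5, 1)
  J3 needs (0, 5, 1) <= (0, 5, 1) -> finishes; pool += (0, 1, 0) = (0, 6, 1)
  J6 needs (0, 2, 1) <= (0, 6, 1) -> finishes; pool += (2, 0, 1) = (2, 6, 2)
  J7 needs (0, 4, 1) <= (2, 6, 2) -> finishes; pool += (0, 3, 3) = (2, 9, 5)
  J1 needs (1, 3, 0) <= (2, 9, 5) -> finishes; pool += (0, 2, 0) = (2, 11, 5)


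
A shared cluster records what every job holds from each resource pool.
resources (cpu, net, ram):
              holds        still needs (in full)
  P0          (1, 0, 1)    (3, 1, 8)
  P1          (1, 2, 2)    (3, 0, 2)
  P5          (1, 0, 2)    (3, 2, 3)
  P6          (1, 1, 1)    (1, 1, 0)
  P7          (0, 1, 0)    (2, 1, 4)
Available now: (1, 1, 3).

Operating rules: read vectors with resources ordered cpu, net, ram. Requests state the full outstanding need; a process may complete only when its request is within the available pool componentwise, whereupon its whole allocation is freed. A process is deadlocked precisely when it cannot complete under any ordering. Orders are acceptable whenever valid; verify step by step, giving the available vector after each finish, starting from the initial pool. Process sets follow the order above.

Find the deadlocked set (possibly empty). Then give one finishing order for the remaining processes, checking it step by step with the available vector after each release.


Deadlocked: P0, P1 and P5.
Key observation: the wall is cpu: completing P6, P7 brings the pool only to (2, 3, 4), and all the rest need more.
The rest can finish in the order P6, P7. Step-by-step check:
  pool = (1, 1, 3)
  P6 needs (1, 1, 0) <= (1, 1, 3) -> finishes; pool += (1, 1, 1) = (2, 2, 4)
  P7 needs (2, 1, 4) <= (2, 2, 4) -> finishes; pool += (0, 1, 0) = (2, 3, 4)
The blocked processes can never fit:
  P0 still needs (3, 1, 8) but only (2, 3, 4) is free — short on cpu and ram
  P1 still needs (3, 0, 2) but only (2, 3, 4) is free — short on cpu
  P5 still needs (3, 2, 3) but only (2, 3, 4) is free — short on cpu


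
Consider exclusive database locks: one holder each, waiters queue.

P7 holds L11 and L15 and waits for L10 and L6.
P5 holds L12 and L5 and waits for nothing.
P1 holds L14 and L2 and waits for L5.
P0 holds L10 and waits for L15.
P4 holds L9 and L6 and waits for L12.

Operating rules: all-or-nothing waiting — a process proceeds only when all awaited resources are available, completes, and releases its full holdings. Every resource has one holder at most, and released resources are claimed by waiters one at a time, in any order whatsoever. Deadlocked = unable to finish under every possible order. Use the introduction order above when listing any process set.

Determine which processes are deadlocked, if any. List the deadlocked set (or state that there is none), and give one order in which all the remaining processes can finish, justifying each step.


The deadlocked set is P7 and P0.
Key observation: along P7 -> P0 -> P7, each member waits on what the next one holds — a deadlock; no other process is dragged down with it.
The rest can finish in the order P5, P4, P1.
Walking it through:
  run P5 (it waits on nothing); releases L12 and L5
  run P4 (all its waits — L12 — are resolved); releases L9 and L6
  run P1 (all its waits — L5 — are resolved); releases L14 and L2


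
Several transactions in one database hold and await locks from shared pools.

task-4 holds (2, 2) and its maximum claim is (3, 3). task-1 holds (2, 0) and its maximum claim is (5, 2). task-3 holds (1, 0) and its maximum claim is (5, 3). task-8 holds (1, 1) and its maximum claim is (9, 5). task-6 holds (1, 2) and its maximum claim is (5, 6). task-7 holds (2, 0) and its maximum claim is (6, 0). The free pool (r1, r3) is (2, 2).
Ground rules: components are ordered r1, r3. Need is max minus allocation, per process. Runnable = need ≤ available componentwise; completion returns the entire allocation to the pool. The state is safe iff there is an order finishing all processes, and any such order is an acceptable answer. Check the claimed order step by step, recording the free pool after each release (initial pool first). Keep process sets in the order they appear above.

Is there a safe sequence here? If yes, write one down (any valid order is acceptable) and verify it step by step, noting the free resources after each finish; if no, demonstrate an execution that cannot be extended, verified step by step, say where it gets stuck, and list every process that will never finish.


SAFE — a valid safe sequence is task-4, task-3, task-1, task-6, task-7, task-8.
Key observation: task-3 is the earliest step where a requested resource binds exactly: need (4, 3), pool (4, 4) at its turn.
Check, step by step:
  pool = (2, 2)
  task-4: need (1, 1) fits (2, 2); releases (2, 2), pool now (4, 4)
  task-3: need (4, 3) fits (4, 4); releases (1, 0), pool now (5, 4)
  task-1: need (3, 2) fits (5, 4); releases (2, 0), pool now (7, 4)
  task-6: need (4, 4) fits (7, 4); releases (1, 2), pool now (8, 6)
  task-7: need (4, 0) fits (8, 6); releases (2, 0), pool now (10, 6)
  task-8: need (8, 4) fits (10, 6); releases (1, 1), pool now (11, 7)


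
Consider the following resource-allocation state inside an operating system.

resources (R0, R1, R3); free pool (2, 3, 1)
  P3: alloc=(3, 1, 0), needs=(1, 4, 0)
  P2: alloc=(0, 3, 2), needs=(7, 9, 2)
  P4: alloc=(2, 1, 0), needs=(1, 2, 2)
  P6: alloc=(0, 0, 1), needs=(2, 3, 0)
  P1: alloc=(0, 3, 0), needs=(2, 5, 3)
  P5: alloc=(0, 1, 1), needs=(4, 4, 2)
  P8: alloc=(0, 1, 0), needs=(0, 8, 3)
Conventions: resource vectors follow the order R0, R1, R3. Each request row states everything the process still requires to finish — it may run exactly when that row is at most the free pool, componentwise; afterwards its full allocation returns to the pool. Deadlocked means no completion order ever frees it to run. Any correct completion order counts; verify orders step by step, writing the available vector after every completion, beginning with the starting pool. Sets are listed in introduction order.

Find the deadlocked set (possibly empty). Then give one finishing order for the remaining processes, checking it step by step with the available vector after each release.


No process is deadlocked.
Key observation: there is always a runnable process — P6 first — so the state unwinds completely.
The rest can finish in the order P6, P4, P3, P5, P1, P2, P8. Verifying each step:
  pool = (2, 3, 1)
  P6 needs (2, 3, 0) <= (2, 3, 1) -> finishes; pool += (0, 0, 1) = (2, 3, 2)
  P4 needs (1, 2, 2) <= (2, 3, 2) -> finishes; pool += (2, 1, 0) = (4, 4, 2)
  P3 needs (1, 4, 0) <= (4, 4, 2) -> finishes; pool += (3, 1, 0) = (7, 5, 2)
  P5 needs (4, 4, 2) <= (7, 5, 2) -> finishes; pool += (0, 1, 1) = (7, 6, 3)
  P1 needs (2, 5, 3) <= (7, 6, 3) -> finishes; pool += (0, 3, 0) = (7, 9, 3)
  P2 needs (7, 9, 2) <= (7, 9, 3) -> finishes; pool += (0, 3, 2) = (7, 12, 5)
  P8 needs (0, 8, 3) <= (7, 12, 5) -> finishes; pool += (0, 1, 0) = (7, 13, 5)


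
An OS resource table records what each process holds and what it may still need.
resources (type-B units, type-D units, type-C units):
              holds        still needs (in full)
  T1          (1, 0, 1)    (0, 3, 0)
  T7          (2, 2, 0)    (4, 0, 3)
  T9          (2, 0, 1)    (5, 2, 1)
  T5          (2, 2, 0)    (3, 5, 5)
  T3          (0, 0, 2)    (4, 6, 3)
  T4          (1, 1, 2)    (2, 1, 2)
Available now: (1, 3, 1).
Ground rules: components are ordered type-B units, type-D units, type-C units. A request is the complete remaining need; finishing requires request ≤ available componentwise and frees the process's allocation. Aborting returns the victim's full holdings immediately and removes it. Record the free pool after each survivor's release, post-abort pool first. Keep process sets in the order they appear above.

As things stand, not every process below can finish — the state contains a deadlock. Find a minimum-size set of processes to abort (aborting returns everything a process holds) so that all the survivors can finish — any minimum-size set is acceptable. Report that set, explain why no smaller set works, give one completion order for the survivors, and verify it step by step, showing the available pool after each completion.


The answer: abort T9.
Key observation: aborting T9 returns (2, 0, 1), and T7 — hopeless before — runs at step 3 with the returned capacity in the pool.
No smaller set exists: with zero aborts the deadlock remains.
Survivors finish in the order: T4, T1, T7, T5, T3. Check, step by step (pool after the aborts first):
  pool = (3, 3, 2)
  T4: need (2, 1, 2) fits (3, 3, 2); releases (1, 1, 2), pool now (4, 4, 4)
  T1: need (0, 3, 0) fits (4, 4, 4); releases (1, 0, 1), pool now (5, 4, 5)
  T7: need (4, 0, 3) fits (5, 4, 5); releases (2, 2, 0), pool now (7, 6, 5)
  T5: need (3, 5, 5) fits (7, 6, 5); releases (2, 2, 0), pool now (9, 8, 5)
  T3: need (4, 6, 3) fits (9, 8, 5); releases (0, 0, 2), pool now (9, 8, 7)


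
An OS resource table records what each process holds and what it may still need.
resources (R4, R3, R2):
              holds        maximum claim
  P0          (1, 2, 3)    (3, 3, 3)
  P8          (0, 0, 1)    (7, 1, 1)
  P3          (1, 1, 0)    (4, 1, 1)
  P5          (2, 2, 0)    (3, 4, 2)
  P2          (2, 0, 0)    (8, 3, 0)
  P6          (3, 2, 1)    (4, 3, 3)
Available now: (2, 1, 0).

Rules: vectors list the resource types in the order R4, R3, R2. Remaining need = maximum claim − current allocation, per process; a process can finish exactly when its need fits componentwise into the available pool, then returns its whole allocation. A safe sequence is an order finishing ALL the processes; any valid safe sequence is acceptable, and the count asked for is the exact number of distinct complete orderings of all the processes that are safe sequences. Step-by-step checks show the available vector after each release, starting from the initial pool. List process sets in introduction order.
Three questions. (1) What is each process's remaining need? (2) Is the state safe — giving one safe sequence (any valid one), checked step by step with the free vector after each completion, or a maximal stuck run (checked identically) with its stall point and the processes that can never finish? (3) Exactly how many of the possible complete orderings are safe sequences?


(1) Need matrix, components ordered R4, R3, R2:
  P0: (2, 1, 0)
  P8: (7, 1, 0)
  P3: (3, 0, 1)
  P5: (1, 2, 2)
  P2: (6, 3, 0)
  P6: (1, 1, 2)
(2) SAFE — a valid safe sequence is P0, P6, P3, P2, P8, P5.
Key observation: P0 marks the first exact bind of the order: its need (2, 1, 0) fits the free (2, 1, 0) with zero slack on a requested resource.
Check, step by step:
  pool = (2, 1, 0)
  P0: need (2, 1, 0) fits (2, 1, 0); releases (1, 2, 3), pool now (3, 3, 3)
  P6: need (1, 1, 2) fits (3, 3, 3); releases (3, 2, 1), pool now (6, 5, 4)
  P3: need (3, 0, 1) fits (6, 5, 4); releases (1, 1, 0), pool now (7, 6, 4)
  P2: need (6, 3, 0) fits (7, 6, 4); releases (2, 0, 0), pool now (9, 6, 4)
  P8: need (7, 1, 0) fits (9, 6, 4); releases (0, 0, 1), pool now (9, 6, 5)
  P5: need (1, 2, 2) fits (9, 6, 5); releases (2, 2, 0), pool now (11, 8, 5)
(3) Exactly 38 of the possible complete orderings are safe sequences.


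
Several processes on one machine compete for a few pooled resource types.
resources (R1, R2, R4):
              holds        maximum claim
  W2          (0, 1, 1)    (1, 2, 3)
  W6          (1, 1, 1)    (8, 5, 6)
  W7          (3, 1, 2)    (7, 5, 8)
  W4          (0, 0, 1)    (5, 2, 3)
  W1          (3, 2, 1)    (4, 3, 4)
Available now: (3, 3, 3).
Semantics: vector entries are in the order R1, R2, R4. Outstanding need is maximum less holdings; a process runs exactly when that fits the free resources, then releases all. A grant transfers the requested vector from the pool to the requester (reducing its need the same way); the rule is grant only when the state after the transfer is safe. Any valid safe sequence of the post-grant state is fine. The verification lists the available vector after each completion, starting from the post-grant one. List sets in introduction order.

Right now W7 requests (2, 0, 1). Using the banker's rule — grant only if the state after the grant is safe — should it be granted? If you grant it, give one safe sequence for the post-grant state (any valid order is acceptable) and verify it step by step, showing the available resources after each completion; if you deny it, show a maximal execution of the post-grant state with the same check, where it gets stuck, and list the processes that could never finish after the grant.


DENY — the pretend-granted state is unsafe.
Key observation: after W2, W1 the pool peaks at (4, 6, 4), and each blocked process is short somewhere: W6 on R1, R4; W7 on R4; W4 on R1.
After a pretend grant, a maximal execution: W2, W1 — then nothing else fits. Walking it through:
  pool = (1, 3, 2)
  W2: need (1, 1, 2) fits (1, 3, 2); releases (0, 1, 1), pool now (1, 4, 3)
  W1: need (1, 1, 3) fits (1, 4, 3); releases (3, 2, 1), pool now (4, 6, 4)
  W6 cannot run: need (7, 4, 5) vs free (4, 6, 4) (insufficient R1 and R4)
  W7 cannot run: need (2, 4, 5) vs free (4, 6, 4) (insufficient R4)
  W4 cannot run: need (5, 2, 2) vs free (4, 6, 4) (insufficient R1)
Post-grant, the permanently blocked set is W6, W7 and W4.


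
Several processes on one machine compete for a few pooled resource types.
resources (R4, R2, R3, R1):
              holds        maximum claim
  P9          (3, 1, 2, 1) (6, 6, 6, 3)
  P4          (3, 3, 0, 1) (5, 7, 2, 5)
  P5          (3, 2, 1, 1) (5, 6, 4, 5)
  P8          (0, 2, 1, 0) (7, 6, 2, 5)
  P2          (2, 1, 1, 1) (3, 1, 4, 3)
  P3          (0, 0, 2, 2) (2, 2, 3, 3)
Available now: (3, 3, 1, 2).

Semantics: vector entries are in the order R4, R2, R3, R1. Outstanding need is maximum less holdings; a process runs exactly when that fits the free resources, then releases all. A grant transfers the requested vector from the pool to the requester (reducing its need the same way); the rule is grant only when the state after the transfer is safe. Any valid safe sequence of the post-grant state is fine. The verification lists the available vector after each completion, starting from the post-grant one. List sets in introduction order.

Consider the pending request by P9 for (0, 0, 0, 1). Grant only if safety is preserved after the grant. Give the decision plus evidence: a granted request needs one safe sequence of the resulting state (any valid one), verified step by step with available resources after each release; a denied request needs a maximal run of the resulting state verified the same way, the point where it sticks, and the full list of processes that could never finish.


GRANT — the state after the grant stays safe, e.g. via P3, P2, P5, P9, P4, P8.
Key observation: after the grant the pool drops to (3, 3, 1, 1), which still lets P3 finish first and unwind the rest.
Check on the post-grant state, step by step:
  pool = (3, 3, 1, 1)
  run P3 (needs (2, 2, 1, 1), free (3, 3, 1, 1)); after release of (0, 0, 2, 2) the pool is (3, 3, 3, 3)
  run P2 (needs (1, 0, 3, 2), free (3, 3, 3, 3)); after release of (2, 1, 1, 1) the pool is (5, 4, 4, 4)
  run P5 (needs (2, 4, 3, 4), free (5, 4, 4, 4)); after release of (3, 2, 1, 1) the pool is (8, 6, 5, 5)
  run P9 (needs (3, 5, 4, 1), free (8, 6, 5, 5)); after release of (3, 1, 2, 2) the pool is (11, 7, 7, 7)
  run P4 (needs (2, 4, 2, 4), free (11, 7, 7, 7)); after release of (3, 3, 0, 1) the pool is (14, 10, 7, 8)
  run P8 (needs (7, 4, 1, 5), free (14, 10, 7, 8)); after release of (0, 2, 1, 0) the pool is (14, 12, 8, 8)


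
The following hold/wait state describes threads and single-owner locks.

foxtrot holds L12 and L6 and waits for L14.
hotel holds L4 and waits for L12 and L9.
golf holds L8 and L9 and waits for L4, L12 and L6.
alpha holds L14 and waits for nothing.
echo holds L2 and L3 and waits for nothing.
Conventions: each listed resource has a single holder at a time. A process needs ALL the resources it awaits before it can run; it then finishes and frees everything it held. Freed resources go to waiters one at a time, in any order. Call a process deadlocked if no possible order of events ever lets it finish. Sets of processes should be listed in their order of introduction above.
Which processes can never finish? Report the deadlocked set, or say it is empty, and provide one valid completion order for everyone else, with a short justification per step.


The deadlocked set is hotel and golf.
Key observation: the wait chain closes on itself along hotel -> golf -> hotel; no other process is dragged down with it.
A valid finishing order for the others: alpha, echo, foxtrot.
Verifying each step:
  alpha: no waits; runs immediately, freeing L14
  echo: no waits; runs immediately, freeing L2 and L3
  run foxtrot (all its waits — L14 — are resolved); releases L12 and L6


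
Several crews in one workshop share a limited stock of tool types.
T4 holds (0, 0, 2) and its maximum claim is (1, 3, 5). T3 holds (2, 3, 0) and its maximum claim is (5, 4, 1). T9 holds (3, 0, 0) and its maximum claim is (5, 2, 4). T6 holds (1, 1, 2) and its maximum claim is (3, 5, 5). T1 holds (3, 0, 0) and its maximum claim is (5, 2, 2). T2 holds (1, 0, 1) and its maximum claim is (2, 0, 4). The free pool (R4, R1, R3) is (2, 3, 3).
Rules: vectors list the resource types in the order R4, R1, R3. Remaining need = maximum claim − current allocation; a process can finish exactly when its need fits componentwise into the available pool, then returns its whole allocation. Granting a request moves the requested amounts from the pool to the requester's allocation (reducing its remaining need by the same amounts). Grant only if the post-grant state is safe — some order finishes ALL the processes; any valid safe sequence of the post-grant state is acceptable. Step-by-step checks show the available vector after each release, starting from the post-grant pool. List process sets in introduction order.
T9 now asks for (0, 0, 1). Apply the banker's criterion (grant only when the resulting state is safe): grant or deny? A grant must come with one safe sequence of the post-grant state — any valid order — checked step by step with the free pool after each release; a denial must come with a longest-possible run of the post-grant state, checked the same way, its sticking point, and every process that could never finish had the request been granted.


DENY. Granting would leave the state unsafe.
Key observation: R3 is the bottleneck — with T1, T3 done the pool holds (7, 6, 2), short of every remaining need.
After a pretend grant, a maximal execution: T1, T3 — then nothing else fits. Walking it through:
  pool = (2, 3, 2)
  run T1 (needs (2, 2, 2), free (2, 3, 2)); after release of (3, 0, 0) the pool is (5, 3, 2)
  run T3 (needs (3, 1, 1), free (5, 3, 2)); after release of (2, 3, 0) the pool is (7, 6, 2)
  T4 cannot run: need (1, 3, 3) vs free (7, 6, 2) (insufficient R3)
  T9 cannot run: need (2, 2, 3) vs free (7, 6, 2) (insufficient R3)
  T6 cannot run: need (2, 4, 3) vs free (7, 6, 2) (insufficient R3)
  T2 cannot run: need (1, 0, 3) vs free (7, 6, 2) (insufficient R3)
Processes that could never finish after the grant: T4, T9, T6 and T2.


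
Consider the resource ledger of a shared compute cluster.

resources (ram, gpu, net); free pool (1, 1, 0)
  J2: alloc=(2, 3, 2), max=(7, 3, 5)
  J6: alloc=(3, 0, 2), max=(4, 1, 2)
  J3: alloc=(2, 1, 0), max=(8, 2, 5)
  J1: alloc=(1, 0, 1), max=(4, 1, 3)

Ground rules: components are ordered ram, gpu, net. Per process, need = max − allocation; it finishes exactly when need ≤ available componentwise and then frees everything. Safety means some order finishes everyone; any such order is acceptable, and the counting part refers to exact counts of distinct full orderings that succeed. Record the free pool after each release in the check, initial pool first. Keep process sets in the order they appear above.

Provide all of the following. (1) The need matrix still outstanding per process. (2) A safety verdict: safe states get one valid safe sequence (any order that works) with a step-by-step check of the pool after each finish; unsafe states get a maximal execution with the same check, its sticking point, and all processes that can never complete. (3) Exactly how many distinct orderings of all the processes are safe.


(1) Outstanding need per process (order ram, gpu, net):
  J2: (5, 0, 3)
  J6: (1, 1, 0)
  J3: (6, 1, 5)
  J1: (3, 1, 2)
(2) The state is SAFE; one workable sequence: J6, J1, J2, J3.
Key observation: the first exact fit in this order is J6 — it needs (1, 1, 0) with (1, 1, 0) free, meeting a requested resource to the last unit.
Check, step by step:
  pool = (1, 1, 0)
  run J6 (needs (1, 1, 0), free (1, 1, 0)); after release of (3, 0, 2) the pool is (4, 1, 2)
  run J1 (needs (3, 1, 2), free (4, 1, 2)); after release of (1, 0, 1) the pool is (5, 1, 3)
  run J2 (needs (5, 0, 3), free (5, 1, 3)); after release of (2, 3, 2) the pool is (7, 4, 5)
  run J3 (needs (6, 1, 5), free (7, 4, 5)); after release of (2, 1, 0) the pool is (9, 5, 5)
(3) The exact count: 1 of the possible complete orderings is a safe sequence.


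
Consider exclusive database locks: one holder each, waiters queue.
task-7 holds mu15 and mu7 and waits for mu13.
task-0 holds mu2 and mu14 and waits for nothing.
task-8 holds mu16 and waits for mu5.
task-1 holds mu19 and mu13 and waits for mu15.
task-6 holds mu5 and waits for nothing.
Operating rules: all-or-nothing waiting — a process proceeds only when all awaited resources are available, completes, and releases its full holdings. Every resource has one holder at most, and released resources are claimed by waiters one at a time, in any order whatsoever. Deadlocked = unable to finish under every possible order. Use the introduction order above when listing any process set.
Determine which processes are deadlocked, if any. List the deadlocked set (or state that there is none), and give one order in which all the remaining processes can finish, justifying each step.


The deadlocked set is task-7 and task-1.
Key observation: the knot is the closed ring of waits task-7 -> task-1 -> task-7; no other process is dragged down with it.
A valid finishing order for the others: task-6, task-8, task-0.
Verifying each step:
  task-6 waits on nothing -> runs at once and releases mu5
  run task-8 (all its waits — mu5 — are resolved); releases mu16
  task-0 waits on nothing -> runs at once and releases mu2 and mu14


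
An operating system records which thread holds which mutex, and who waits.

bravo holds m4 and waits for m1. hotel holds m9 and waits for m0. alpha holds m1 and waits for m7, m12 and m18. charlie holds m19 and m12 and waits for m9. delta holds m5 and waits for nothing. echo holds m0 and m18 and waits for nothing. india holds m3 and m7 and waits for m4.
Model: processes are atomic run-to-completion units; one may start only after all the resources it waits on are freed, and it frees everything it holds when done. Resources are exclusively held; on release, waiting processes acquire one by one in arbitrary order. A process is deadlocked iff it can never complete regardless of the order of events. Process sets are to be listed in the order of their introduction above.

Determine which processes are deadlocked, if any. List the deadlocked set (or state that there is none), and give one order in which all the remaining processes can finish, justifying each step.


The deadlocked set is bravo, alpha and india.
Key observation: the wait chain closes on itself along bravo -> alpha -> india -> bravo; no other process is dragged down with it.
A valid finishing order for the others: echo, hotel, charlie, delta.
Verifying each step:
  run echo (it waits on nothing); releases m0 and m18
  hotel waits on m0 — all released -> runs and releases m9
  charlie waits on m9 — all released -> runs and releases m19 and m12
  run delta (it waits on nothing); releases m5


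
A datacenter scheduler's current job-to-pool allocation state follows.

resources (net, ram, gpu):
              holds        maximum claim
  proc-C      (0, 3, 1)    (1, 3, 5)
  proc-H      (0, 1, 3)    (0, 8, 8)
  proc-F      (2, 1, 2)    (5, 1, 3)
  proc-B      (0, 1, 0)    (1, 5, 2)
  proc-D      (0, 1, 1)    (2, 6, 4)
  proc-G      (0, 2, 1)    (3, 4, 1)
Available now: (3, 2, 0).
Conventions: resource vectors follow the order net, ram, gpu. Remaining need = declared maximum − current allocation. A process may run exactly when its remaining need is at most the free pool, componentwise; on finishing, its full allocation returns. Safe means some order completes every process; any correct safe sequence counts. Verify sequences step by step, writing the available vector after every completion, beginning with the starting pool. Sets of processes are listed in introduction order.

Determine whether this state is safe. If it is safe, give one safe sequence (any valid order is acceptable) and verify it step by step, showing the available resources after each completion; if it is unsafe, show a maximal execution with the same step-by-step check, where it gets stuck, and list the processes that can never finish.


The state is SAFE; one workable sequence: proc-G, proc-F, proc-D, proc-C, proc-H, proc-B.
Key observation: reading the order forward, proc-G is the first process whose need (3, 2, 0) meets the free pool (3, 2, 0) exactly on a resource it requests.
Walking it through:
  pool = (3, 2, 0)
  run proc-G (needs (3, 2, 0), free (3, 2, 0)); after release of (0, 2, 1) the pool is (3, 4, 1)
  run proc-F (needs (3, 0, 1), free (3, 4, 1)); after release of (2, 1, 2) the pool is (5, 5, 3)
  run proc-D (needs (2, 5, 3), free (5, 5, 3)); after release of (0, 1, 1) the pool is (5, 6, 4)
  run proc-C (needs (1, 0, 4), free (5, 6, 4)); after release of (0, 3, 1) the pool is (5, 9, 5)
  run proc-H (needs (0, 7, 5), free (5, 9, 5)); after release of (0, 1, 3) the pool is (5, 10, 8)
  run proc-B (needs (1, 4, 2), free (5, 10, 8)); after release of (0, 1, 0) the pool is (5, 11, 8)


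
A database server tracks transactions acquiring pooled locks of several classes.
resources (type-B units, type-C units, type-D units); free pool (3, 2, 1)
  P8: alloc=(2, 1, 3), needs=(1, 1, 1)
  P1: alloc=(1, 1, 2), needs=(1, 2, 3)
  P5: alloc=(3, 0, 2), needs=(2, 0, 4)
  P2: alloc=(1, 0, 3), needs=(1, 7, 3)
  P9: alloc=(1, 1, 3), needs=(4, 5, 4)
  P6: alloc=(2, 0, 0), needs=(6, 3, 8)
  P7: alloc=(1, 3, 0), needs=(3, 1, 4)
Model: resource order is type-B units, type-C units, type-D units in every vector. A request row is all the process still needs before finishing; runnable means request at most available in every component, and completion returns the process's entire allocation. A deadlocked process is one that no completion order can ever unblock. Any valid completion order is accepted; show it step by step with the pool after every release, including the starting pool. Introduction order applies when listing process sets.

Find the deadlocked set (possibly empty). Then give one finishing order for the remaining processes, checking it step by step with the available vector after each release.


The deadlocked set is empty.
Key observation: no deadlock: P8 fits now, and the freed resources carry the rest through.
The rest can finish in the order P8, P7, P1, P2, P9, P6, P5. Step-by-step check:
  pool = (3, 2, 1)
  run P8 (needs (1, 1, 1), free (3, 2, 1)); after release of (2, 1, 3) the pool is (5, 3, 4)
  run P7 (needs (3, 1, 4), free (5, 3, 4)); after release of (1, 3, 0) the pool is (6, 6, 4)
  run P1 (needs (1, 2, 3), free (6, 6, 4)); after release of (1, 1, 2) the pool is (7, 7, 6)
  run P2 (needs (1, 7, 3), free (7, 7, 6)); after release of (1, 0, 3) the pool is (8, 7, 9)
  run P9 (needs (4, 5, 4), free (8, 7, 9)); after release of (1, 1, 3) the pool is (9, 8, 12)
  run P6 (needs (6, 3, 8), free (9, 8, 12)); after release of (2, 0, 0) the pool is (11, 8, 12)
  run P5 (needs (2, 0, 4), free (11, 8, 12)); after release of (3, 0, 2) the pool is (14, 8, 14)


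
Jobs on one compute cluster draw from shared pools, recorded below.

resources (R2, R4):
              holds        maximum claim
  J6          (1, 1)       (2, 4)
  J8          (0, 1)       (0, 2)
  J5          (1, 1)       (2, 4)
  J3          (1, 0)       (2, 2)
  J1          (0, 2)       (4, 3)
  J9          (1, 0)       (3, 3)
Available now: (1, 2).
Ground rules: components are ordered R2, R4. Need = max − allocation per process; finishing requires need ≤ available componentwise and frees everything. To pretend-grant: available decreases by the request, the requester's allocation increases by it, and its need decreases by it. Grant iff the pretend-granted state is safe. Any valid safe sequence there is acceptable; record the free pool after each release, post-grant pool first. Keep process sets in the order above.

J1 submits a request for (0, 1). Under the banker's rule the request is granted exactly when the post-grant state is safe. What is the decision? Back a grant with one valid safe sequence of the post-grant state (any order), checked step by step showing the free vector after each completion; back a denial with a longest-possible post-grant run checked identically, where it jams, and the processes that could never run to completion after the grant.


DENY — the pretend-granted state is unsafe.
Key observation: after J8, J3 the pool peaks at (2, 2), and each blocked process is short somewhere: J6 on R4; J5 on R4; J1 on R2; J9 on R4.
Pretend the grant happened; the run J8, J3 goes as far as possible. Check, step by step:
  pool = (1, 1)
  J8: need (0, 1) fits (1, 1); releases (0, 1), pool now (1, 2)
  J3: need (1, 2) fits (1, 2); releases (1, 0), pool now (2, 2)
  J6 cannot run: need (1, 3) vs free (2, 2) (insufficient R4)
  J5 cannot run: need (1, 3) vs free (2, 2) (insufficient R4)
  J1 cannot run: need (4, 0) vs free (2, 2) (insufficient R2)
  J9 cannot run: need (2, 3) vs free (2, 2) (insufficient R4)
Had the request been granted, J6, J5, J1 and J9 could never finish.


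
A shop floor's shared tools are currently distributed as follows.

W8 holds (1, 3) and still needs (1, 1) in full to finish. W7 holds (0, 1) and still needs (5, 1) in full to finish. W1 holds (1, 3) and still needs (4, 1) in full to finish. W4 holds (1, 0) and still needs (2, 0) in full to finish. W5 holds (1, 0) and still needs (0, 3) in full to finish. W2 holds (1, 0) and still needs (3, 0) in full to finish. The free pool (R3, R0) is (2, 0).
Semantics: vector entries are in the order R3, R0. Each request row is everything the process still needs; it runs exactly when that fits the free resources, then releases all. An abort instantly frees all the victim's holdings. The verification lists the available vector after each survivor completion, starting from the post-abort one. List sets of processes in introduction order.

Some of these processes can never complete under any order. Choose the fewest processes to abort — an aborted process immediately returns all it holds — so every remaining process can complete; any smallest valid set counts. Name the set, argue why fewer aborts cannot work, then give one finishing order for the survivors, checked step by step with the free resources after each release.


The answer: abort W7.
Key observation: W8 was stuck for good until W7 gave back (0, 1); in the order shown it finishes at step 1.
No smaller set exists: with zero aborts the deadlock remains.
One survivor order: W8, W2, W1, W5, W4. Verifying each step (post-abort pool first):
  pool = (2, 1)
  W8: need (1, 1) fits (2, 1); releases (1, 3), pool now (3, 4)
  W2: need (3, 0) fits (3, 4); releases (1, 0), pool now (4, 4)
  W1: need (4, 1) fits (4, 4); releases (1, 3), pool now (5, 7)
  W5: need (0, 3) fits (5, 7); releases (1, 0), pool now (6, 7)
  W4: need (2, 0) fits (6, 7); releases (1, 0), pool now (7, 7)


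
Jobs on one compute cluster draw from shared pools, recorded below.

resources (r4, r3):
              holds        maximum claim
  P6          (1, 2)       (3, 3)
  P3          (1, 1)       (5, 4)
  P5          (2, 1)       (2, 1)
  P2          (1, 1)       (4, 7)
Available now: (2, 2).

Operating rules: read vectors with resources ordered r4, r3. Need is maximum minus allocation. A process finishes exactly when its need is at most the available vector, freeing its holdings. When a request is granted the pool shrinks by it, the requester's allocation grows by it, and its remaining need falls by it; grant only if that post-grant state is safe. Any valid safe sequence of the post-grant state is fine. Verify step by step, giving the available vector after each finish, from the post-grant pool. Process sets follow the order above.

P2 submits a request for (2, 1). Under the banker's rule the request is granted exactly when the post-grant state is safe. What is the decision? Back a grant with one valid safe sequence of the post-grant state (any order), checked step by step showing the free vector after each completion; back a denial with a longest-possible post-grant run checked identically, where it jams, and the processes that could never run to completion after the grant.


DENY: after the grant no complete ordering would exist.
Key observation: after P5, P6 the pool peaks at (3, 4), and each blocked process is short somewhere: P3 on r4; P2 on r3.
Pretend the grant happened; the run P5, P6 goes as far as possible. Walking it through:
  pool = (0, 1)
  P5 needs (0, 0) <= (0, 1) -> finishes; pool += (2, 1) = (2, 2)
  P6 needs (2, 1) <= (2, 2) -> finishes; pool += (1, 2) = (3, 4)
  P3 still needs (4, 3) but only (3, 4) is free — short on r4
  P2 still needs (1, 5) but only (3, 4) is free — short on r3
Post-grant, the permanently blocked set is P3 and P2.
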